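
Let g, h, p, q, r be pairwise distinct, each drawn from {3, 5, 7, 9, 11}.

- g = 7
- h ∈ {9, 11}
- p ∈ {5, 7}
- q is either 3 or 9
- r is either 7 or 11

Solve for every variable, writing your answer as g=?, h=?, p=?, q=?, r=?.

g=7, h=9, p=5, q=3, r=11

g has just one choice, so g = 7. Remove 7 from p, r.
p must be 5 (only option left).
That leaves r = 11. Remove 11 from h.
h must be 9 (only option left). Eliminate 9 elsewhere: q.
q has just one choice, so q = 3.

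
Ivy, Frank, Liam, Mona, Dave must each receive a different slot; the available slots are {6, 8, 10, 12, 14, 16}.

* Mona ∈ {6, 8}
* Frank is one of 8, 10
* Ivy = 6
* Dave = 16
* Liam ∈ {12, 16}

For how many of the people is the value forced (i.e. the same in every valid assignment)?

Ivy has just one choice, so Ivy = 6. Strike 6 from Mona.
That leaves Mona = 8. Remove 8 from Frank.
That leaves Dave = 16. Remove 16 from Liam.
Frank has just one choice, so Frank = 10.
Liam's domain is down to {12}, so Liam = 12.
Every person is fixed: Ivy=6, Frank=10, Liam=12, Mona=8, Dave=16. That makes 5.

5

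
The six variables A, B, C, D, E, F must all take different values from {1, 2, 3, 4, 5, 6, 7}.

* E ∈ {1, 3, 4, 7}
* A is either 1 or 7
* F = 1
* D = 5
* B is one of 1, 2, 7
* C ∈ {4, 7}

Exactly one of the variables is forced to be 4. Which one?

D must be 5 (only option left).
F must be 1 (only option left). Eliminate 1 elsewhere: A, B, E.
A's domain is down to {7}, so A = 7. So B, C, E can't be 7.
So 4 goes to C.

C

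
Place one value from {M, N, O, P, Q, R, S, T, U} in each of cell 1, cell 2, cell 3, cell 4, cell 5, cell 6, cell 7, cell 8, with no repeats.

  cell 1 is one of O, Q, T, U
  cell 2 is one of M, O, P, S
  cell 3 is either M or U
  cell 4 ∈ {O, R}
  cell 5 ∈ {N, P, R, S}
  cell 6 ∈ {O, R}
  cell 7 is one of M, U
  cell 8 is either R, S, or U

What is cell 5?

N

The 2 variables cell 3 and cell 7 are confined to {M, U}, which locks those values in; drop them from cell 1, cell 2, cell 8.
cell 4 and cell 6 share exactly the 2 values {O, R}; by pigeonhole those values go to them, so strike O, R from cell 1, cell 2, cell 5, cell 8.
cell 8 must be S (only option left). So cell 2, cell 5 can't be S.
cell 2 must be P (only option left). So cell 5 can't be P.
So cell 5 = N.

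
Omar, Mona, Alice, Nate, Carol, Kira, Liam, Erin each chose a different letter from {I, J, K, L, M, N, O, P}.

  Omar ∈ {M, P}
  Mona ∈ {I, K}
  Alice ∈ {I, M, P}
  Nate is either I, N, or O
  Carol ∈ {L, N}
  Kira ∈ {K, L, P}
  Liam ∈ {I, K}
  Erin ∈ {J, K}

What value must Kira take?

Among the 8 variables, J fits only Erin (and all 8 values in {I, J, K, L, M, N, O, P} must be used), so Erin = J.
Among the 7 still-open variables, O fits only Nate (and all 7 values in {I, K, L, M, N, O, P} must be used), so Nate = O.
Among the 6 still-open variables, N fits only Carol (and all 6 values in {I, K, L, M, N, P} must be used), so Carol = N.
Among the 5 still-open variables, L fits only Kira (and all 5 values in {I, K, L, M, P} must be used), so Kira = L.

L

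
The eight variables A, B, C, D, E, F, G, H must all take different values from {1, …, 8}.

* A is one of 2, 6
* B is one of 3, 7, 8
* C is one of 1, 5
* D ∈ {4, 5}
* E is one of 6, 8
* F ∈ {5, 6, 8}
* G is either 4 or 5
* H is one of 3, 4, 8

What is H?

3

The 8 variables together cover exactly {1, 2, 3, 4, 5, 6, 7, 8} — 8 values for 8 variables — and 1 appears only in C's list, so C = 1.
Among the 7 still-open variables, 2 fits only A (and all 7 values in {2, 3, 4, 5, 6, 7, 8} must be used), so A = 2.
The 6 still-open variables draw from only 6 values {3, 4, 5, 6, 7, 8}, so each is used; only B can be 7, hence B = 7.
The 5 still-open variables together cover exactly {3, 4, 5, 6, 8} — 5 values for 5 variables — and 3 appears only in H's list, so H = 3.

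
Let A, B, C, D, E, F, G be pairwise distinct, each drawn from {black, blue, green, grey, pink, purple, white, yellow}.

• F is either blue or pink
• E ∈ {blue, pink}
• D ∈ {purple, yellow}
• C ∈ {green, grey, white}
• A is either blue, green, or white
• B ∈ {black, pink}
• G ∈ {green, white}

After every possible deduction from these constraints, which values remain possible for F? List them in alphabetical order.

blue, pink

E and F between them cover only {blue, pink} — a naked pair. Remove those values from A, B.
B must be black (only option left).
A and G share exactly the 2 values {green, white}; by pigeonhole those values go to them, so strike green, white from C.
C's domain is down to {grey}, so C = grey.
No further eliminations apply; F can still be any of blue, pink.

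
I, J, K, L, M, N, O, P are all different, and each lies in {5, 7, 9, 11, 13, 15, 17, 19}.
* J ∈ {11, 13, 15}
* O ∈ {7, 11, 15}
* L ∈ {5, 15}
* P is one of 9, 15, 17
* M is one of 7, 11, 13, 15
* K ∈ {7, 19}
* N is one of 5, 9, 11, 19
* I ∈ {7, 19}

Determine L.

5

Among the 8 variables, 17 fits only P (and all 8 values in {5, 7, 9, 11, 13, 15, 17, 19} must be used), so P = 17.
The 7 still-open variables draw from only 7 values {5, 7, 9, 11, 13, 15, 19}, so each is used; only N can be 9, hence N = 9.
The 6 still-open variables together cover exactly {5, 7, 11, 13, 15, 19} — 6 values for 6 variables — and 5 appears only in L's list, so L = 5.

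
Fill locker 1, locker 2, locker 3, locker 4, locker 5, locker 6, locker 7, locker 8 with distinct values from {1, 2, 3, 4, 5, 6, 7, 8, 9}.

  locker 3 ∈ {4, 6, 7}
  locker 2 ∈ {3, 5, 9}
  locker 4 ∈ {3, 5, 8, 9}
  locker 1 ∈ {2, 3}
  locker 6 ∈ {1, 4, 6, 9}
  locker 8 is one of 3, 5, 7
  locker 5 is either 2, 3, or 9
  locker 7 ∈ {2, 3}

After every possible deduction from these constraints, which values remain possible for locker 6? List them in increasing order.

1, 4, 6

locker 1 and locker 7 between them cover only {2, 3} — a naked pair. Remove those values from locker 2, locker 4, locker 5, locker 8.
locker 5 has just one choice, so locker 5 = 9. Remove 9 from locker 2, locker 4, locker 6.
locker 2 has just one choice, so locker 2 = 5. Strike 5 from locker 4, locker 8.
locker 4's domain is down to {8}, so locker 4 = 8.
locker 8 must be 7 (only option left). Strike 7 from locker 3.
No further eliminations apply; locker 6 can still be any of 1, 4, 6.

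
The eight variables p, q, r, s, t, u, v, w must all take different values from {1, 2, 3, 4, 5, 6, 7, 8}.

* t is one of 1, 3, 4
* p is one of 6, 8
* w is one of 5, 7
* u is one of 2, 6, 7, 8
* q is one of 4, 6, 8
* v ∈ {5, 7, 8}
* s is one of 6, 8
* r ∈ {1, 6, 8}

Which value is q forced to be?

4

Among the 8 variables, 2 fits only u (and all 8 values in {1, 2, 3, 4, 5, 6, 7, 8} must be used), so u = 2.
The 7 still-open variables together cover exactly {1, 3, 4, 5, 6, 7, 8} — 7 values for 7 variables — and 3 appears only in t's list, so t = 3.
The 6 still-open variables together cover exactly {1, 4, 5, 6, 7, 8} — 6 values for 6 variables — and 1 appears only in r's list, so r = 1.
The 5 still-open variables together cover exactly {4, 5, 6, 7, 8} — 5 values for 5 variables — and 4 appears only in q's list, so q = 4.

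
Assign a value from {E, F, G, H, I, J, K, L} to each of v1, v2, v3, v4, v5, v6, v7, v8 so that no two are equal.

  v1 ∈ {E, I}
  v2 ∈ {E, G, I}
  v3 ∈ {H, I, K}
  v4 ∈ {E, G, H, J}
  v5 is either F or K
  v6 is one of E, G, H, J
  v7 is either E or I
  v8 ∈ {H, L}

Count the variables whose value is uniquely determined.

4

The 8 variables draw from only 8 values {E, F, G, H, I, J, K, L}, so each is used; only v5 can be F, hence v5 = F.
Among the 7 still-open variables, K fits only v3 (and all 7 values in {E, G, H, I, J, K, L} must be used), so v3 = K.
The 6 still-open variables together cover exactly {E, G, H, I, J, L} — 6 values for 6 variables — and L appears only in v8's list, so v8 = L.
The 2 variables v1 and v7 are confined to {E, I}, which locks those values in; drop them from v2, v4, v6.
v2 has just one choice, so v2 = G. Eliminate G elsewhere: v4, v6.
Determined: v2=G, v3=K, v5=F, v8=L. The other variables each still have more than one consistent value. That makes 4.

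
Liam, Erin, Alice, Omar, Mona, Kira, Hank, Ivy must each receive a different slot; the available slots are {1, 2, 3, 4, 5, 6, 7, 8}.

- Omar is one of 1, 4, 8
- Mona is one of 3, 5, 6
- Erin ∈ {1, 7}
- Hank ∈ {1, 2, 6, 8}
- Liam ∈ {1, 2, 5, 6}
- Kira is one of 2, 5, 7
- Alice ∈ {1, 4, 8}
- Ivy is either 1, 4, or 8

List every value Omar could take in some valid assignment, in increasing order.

The 8 variables draw from only 8 values {1, 2, 3, 4, 5, 6, 7, 8}, so each is used; only Mona can be 3, hence Mona = 3.
Alice, Omar, Ivy between them cover only {1, 4, 8} — a naked triple. Remove those values from Liam, Erin, Hank.
Erin's domain is down to {7}, so Erin = 7. Eliminate 7 elsewhere: Kira.
No further eliminations apply; Omar can still be any of 1, 4, 8.

1, 4, 8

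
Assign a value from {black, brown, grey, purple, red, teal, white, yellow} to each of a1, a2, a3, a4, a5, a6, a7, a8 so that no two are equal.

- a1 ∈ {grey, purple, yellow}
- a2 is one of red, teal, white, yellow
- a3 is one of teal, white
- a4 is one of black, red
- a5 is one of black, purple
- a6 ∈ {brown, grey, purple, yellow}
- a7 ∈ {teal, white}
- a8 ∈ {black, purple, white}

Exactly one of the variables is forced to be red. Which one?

a4

The 8 variables draw from only 8 values {black, brown, grey, purple, red, teal, white, yellow}, so each is used; only a6 can be brown, hence a6 = brown.
Among the 7 still-open variables, grey fits only a1 (and all 7 values in {black, grey, purple, red, teal, white, yellow} must be used), so a1 = grey.
Among the 6 still-open variables, yellow fits only a2 (and all 6 values in {black, purple, red, teal, white, yellow} must be used), so a2 = yellow.
The 5 still-open variables together cover exactly {black, purple, red, teal, white} — 5 values for 5 variables — and red appears only in a4's list, so a4 = red.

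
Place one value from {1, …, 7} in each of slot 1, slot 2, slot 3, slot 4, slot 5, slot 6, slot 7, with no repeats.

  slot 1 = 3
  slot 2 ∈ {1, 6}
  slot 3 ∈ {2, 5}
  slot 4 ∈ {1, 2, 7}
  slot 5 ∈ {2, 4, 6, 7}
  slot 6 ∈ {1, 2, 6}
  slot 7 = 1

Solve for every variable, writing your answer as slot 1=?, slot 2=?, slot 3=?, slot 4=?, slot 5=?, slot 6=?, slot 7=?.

slot 1's domain is down to {3}, so slot 1 = 3.
That leaves slot 7 = 1. So slot 2, slot 4, slot 6 can't be 1.
slot 2's domain is down to {6}, so slot 2 = 6. Remove 6 from slot 5, slot 6.
slot 6's domain is down to {2}, so slot 6 = 2. Remove 2 from slot 3, slot 4, slot 5.
slot 3 must be 5 (only option left).
That leaves slot 4 = 7. Eliminate 7 elsewhere: slot 5.
That leaves slot 5 = 4.

slot 1=3, slot 2=6, slot 3=5, slot 4=7, slot 5=4, slot 6=2, slot 7=1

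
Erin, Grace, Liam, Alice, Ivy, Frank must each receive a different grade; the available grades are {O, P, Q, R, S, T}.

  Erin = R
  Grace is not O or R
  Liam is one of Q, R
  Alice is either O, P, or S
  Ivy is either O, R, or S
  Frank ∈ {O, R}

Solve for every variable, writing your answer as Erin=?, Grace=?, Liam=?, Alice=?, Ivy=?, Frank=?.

Erin has just one choice, so Erin = R. So Liam, Ivy, Frank can't be R.
Liam has just one choice, so Liam = Q. So Grace can't be Q.
That leaves Frank = O. Strike O from Alice, Ivy.
That leaves Ivy = S. Eliminate S elsewhere: Grace, Alice.
Alice must be P (only option left). So Grace can't be P.
That leaves Grace = T.

Erin=R, Grace=T, Liam=Q, Alice=P, Ivy=S, Frank=O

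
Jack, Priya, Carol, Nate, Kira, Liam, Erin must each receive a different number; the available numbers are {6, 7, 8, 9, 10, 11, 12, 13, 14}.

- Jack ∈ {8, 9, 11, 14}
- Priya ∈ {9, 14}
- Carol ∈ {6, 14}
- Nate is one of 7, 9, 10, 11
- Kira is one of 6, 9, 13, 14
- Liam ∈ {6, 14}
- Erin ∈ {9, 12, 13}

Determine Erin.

The 2 variables Carol and Liam are confined to {6, 14}, which locks those values in; drop them from Jack, Priya, Kira.
Priya must be 9 (only option left). Strike 9 from Jack, Nate, Kira, Erin.
Kira must be 13 (only option left). So Erin can't be 13.
So Erin = 12.

12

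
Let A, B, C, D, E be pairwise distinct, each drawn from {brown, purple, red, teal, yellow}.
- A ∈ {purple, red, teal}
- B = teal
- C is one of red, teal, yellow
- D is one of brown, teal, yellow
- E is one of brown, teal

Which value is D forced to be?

B must be teal (only option left). Eliminate teal elsewhere: A, C, D, E.
That leaves E = brown. Remove brown from D.
So D = yellow.

yellow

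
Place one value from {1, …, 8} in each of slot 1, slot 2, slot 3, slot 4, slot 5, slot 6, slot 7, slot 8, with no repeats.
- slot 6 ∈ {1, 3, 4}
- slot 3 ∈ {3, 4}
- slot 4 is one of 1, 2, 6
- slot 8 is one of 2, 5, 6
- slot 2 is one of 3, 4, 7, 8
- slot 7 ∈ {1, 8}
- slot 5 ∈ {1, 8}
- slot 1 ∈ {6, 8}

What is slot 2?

7

The 8 variables draw from only 8 values {1, 2, 3, 4, 5, 6, 7, 8}, so each is used; only slot 8 can be 5, hence slot 8 = 5.
The 7 still-open variables together cover exactly {1, 2, 3, 4, 6, 7, 8} — 7 values for 7 variables — and 2 appears only in slot 4's list, so slot 4 = 2.
The 6 still-open variables together cover exactly {1, 3, 4, 6, 7, 8} — 6 values for 6 variables — and 6 appears only in slot 1's list, so slot 1 = 6.
The 5 still-open variables draw from only 5 values {1, 3, 4, 7, 8}, so each is used; only slot 2 can be 7, hence slot 2 = 7.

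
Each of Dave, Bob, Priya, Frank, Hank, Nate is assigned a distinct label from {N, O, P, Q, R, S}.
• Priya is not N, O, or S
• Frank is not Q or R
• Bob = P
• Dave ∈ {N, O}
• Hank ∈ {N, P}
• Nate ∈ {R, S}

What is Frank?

Bob has just one choice, so Bob = P. Remove P from Priya, Frank, Hank.
That leaves Hank = N. Eliminate N elsewhere: Dave, Frank.
Dave has just one choice, so Dave = O. Remove O from Frank.
So Frank = S.

S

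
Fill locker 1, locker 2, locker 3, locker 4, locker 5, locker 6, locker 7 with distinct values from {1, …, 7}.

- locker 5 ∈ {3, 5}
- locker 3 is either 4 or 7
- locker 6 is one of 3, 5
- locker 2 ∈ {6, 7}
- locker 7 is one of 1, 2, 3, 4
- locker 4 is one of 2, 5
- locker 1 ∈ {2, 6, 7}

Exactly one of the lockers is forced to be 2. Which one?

Among the 7 variables, 1 fits only locker 7 (and all 7 values in {1, 2, 3, 4, 5, 6, 7} must be used), so locker 7 = 1.
Among the 6 still-open variables, 4 fits only locker 3 (and all 6 values in {2, 3, 4, 5, 6, 7} must be used), so locker 3 = 4.
locker 5 and locker 6 between them cover only {3, 5} — a naked pair. Remove those values from locker 4.
So 2 goes to locker 4.

locker 4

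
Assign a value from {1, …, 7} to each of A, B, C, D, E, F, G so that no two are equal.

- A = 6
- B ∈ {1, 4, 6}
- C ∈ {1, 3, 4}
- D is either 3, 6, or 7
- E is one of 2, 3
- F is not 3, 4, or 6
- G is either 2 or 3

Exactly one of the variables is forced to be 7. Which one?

A has just one choice, so A = 6. Remove 6 from B, D.
The 6 still-open variables draw from only 6 values {1, 2, 3, 4, 5, 7}, so each is used; only F can be 5, hence F = 5.
Among the 5 still-open variables, 7 fits only D (and all 5 values in {1, 2, 3, 4, 7} must be used), so D = 7.

D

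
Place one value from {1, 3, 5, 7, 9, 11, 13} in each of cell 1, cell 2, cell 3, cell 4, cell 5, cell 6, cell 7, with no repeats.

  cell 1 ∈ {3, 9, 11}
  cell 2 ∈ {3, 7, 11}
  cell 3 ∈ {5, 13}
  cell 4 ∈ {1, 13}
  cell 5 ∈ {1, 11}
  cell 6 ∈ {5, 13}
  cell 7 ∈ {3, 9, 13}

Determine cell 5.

11

Among the 7 variables, 7 fits only cell 2 (and all 7 values in {1, 3, 5, 7, 9, 11, 13} must be used), so cell 2 = 7.
cell 3 and cell 6 between them cover only {5, 13} — a naked pair. Remove those values from cell 4, cell 7.
cell 4 has just one choice, so cell 4 = 1. So cell 5 can't be 1.
So cell 5 = 11.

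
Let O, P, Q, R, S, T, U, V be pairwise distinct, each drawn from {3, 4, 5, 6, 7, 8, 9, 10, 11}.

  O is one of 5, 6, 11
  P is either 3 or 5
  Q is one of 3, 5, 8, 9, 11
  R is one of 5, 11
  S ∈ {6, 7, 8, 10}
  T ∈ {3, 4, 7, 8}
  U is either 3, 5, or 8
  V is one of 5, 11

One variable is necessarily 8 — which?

U

The 2 variables R and V are confined to {5, 11}, which locks those values in; drop them from O, P, Q, U.
O must be 6 (only option left). So S can't be 6.
P has just one choice, so P = 3. Remove 3 from Q, T, U.
So 8 goes to U.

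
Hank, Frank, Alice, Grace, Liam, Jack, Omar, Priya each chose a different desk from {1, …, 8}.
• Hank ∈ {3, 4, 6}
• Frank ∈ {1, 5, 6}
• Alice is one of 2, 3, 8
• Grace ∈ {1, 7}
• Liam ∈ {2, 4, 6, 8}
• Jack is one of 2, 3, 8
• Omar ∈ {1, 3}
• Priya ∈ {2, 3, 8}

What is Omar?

1

Among the 8 variables, 5 fits only Frank (and all 8 values in {1, 2, 3, 4, 5, 6, 7, 8} must be used), so Frank = 5.
Among the 7 still-open variables, 7 fits only Grace (and all 7 values in {1, 2, 3, 4, 6, 7, 8} must be used), so Grace = 7.
Among the 6 still-open variables, 1 fits only Omar (and all 6 values in {1, 2, 3, 4, 6, 8} must be used), so Omar = 1.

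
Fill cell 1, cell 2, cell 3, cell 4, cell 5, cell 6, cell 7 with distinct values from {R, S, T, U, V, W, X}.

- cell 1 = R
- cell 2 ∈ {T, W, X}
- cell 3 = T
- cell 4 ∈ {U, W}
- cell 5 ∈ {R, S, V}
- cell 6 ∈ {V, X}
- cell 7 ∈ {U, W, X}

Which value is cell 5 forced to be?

cell 1's domain is down to {R}, so cell 1 = R. Strike R from cell 5.
cell 3 has just one choice, so cell 3 = T. So cell 2 can't be T.
The 5 still-open variables draw from only 5 values {S, U, V, W, X}, so each is used; only cell 5 can be S, hence cell 5 = S.

S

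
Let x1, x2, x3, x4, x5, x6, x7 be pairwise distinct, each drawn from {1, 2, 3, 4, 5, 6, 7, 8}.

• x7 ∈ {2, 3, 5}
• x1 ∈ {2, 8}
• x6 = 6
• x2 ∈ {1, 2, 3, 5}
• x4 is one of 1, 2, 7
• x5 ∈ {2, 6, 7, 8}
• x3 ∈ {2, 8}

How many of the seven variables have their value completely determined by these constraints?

x6 must be 6 (only option left). Remove 6 from x5.
x1 and x3 between them cover only {2, 8} — a naked pair. Remove those values from x2, x4, x5, x7.
x5's domain is down to {7}, so x5 = 7. Strike 7 from x4.
x4's domain is down to {1}, so x4 = 1. Strike 1 from x2.
Determined: x4=1, x5=7, x6=6. The other variables each still have more than one consistent value. That makes 3.

3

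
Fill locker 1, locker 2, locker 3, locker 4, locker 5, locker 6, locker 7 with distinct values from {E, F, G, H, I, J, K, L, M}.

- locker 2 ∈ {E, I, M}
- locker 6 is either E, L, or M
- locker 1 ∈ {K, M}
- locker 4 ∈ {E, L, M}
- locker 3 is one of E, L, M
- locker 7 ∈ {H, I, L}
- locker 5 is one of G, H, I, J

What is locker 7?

locker 3, locker 4, locker 6 share exactly the 3 values {E, L, M}; by pigeonhole those values go to them, so strike E, L, M from locker 1, locker 2, locker 7.
locker 1's domain is down to {K}, so locker 1 = K.
locker 2 has just one choice, so locker 2 = I. So locker 5, locker 7 can't be I.
So locker 7 = H.

H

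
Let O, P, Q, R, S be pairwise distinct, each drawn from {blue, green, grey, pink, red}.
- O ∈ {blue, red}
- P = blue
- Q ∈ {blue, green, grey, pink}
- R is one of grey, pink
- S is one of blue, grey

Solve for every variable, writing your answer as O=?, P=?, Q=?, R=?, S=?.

O=red, P=blue, Q=green, R=pink, S=grey

P has just one choice, so P = blue. Remove blue from O, Q, S.
S's domain is down to {grey}, so S = grey. Remove grey from Q, R.
That leaves O = red.
R has just one choice, so R = pink. Eliminate pink elsewhere: Q.
Q's domain is down to {green}, so Q = green.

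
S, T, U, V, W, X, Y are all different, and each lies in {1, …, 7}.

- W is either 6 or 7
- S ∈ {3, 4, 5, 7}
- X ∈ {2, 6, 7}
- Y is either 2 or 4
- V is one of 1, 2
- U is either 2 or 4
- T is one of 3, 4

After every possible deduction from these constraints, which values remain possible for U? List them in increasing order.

2, 4

The 7 variables together cover exactly {1, 2, 3, 4, 5, 6, 7} — 7 values for 7 variables — and 1 appears only in V's list, so V = 1.
The 6 still-open variables together cover exactly {2, 3, 4, 5, 6, 7} — 6 values for 6 variables — and 5 appears only in S's list, so S = 5.
Among the 5 still-open variables, 3 fits only T (and all 5 values in {2, 3, 4, 6, 7} must be used), so T = 3.
U and Y share exactly the 2 values {2, 4}; by pigeonhole those values go to them, so strike 2, 4 from X.
No further eliminations apply; U can still be any of 2, 4.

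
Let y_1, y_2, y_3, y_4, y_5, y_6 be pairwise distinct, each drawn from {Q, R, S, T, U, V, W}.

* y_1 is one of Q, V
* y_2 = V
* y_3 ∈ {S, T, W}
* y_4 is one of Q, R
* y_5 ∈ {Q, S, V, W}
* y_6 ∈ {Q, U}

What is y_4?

R

y_2 has just one choice, so y_2 = V. So y_1, y_5 can't be V.
y_1's domain is down to {Q}, so y_1 = Q. So y_4, y_5, y_6 can't be Q.
So y_4 = R.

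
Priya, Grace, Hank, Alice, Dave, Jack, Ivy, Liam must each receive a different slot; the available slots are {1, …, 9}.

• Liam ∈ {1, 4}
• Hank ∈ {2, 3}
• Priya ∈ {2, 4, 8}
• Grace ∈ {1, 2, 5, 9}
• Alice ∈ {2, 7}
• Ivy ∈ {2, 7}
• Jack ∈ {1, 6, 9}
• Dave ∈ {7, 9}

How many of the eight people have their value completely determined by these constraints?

The 2 variables Alice and Ivy are confined to {2, 7}, which locks those values in; drop them from Priya, Grace, Hank, Dave.
Hank has just one choice, so Hank = 3.
Dave has just one choice, so Dave = 9. So Grace, Jack can't be 9.
Determined: Hank=3, Dave=9. The other people each still have more than one consistent value. That makes 2.

2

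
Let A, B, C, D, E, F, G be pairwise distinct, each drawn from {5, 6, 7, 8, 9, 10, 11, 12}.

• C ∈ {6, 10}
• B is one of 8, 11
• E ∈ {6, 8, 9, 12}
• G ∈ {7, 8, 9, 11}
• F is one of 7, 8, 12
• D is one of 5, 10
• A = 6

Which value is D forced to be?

A has just one choice, so A = 6. Strike 6 from C, E.
C must be 10 (only option left). Eliminate 10 elsewhere: D.
So D = 5.

5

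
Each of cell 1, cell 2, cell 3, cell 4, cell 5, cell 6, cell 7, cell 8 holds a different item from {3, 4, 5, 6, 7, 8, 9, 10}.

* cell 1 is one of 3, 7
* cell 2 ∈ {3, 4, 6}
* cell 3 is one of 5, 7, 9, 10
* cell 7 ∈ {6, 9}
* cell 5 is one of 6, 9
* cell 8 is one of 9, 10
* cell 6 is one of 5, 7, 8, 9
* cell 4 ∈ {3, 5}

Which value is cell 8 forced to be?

10

The 8 variables draw from only 8 values {3, 4, 5, 6, 7, 8, 9, 10}, so each is used; only cell 2 can be 4, hence cell 2 = 4.
The 7 still-open variables draw from only 7 values {3, 5, 6, 7, 8, 9, 10}, so each is used; only cell 6 can be 8, hence cell 6 = 8.
cell 5 and cell 7 share exactly the 2 values {6, 9}; by pigeonhole those values go to them, so strike 6, 9 from cell 3, cell 8.
So cell 8 = 10.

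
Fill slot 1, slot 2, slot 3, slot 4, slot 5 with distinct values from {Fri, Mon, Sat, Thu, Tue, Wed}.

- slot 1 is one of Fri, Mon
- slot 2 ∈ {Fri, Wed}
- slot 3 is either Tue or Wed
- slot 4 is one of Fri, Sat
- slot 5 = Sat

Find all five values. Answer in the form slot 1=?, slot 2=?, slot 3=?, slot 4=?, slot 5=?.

slot 5's domain is down to {Sat}, so slot 5 = Sat. Remove Sat from slot 4.
slot 4 has just one choice, so slot 4 = Fri. So slot 1, slot 2 can't be Fri.
slot 1 has just one choice, so slot 1 = Mon.
That leaves slot 2 = Wed. Remove Wed from slot 3.
That leaves slot 3 = Tue.

slot 1=Mon, slot 2=Wed, slot 3=Tue, slot 4=Fri, slot 5=Sat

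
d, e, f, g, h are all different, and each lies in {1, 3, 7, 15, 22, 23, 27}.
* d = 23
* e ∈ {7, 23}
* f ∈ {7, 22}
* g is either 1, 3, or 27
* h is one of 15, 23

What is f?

d must be 23 (only option left). Remove 23 from e, h.
e must be 7 (only option left). Strike 7 from f.
So f = 22.

22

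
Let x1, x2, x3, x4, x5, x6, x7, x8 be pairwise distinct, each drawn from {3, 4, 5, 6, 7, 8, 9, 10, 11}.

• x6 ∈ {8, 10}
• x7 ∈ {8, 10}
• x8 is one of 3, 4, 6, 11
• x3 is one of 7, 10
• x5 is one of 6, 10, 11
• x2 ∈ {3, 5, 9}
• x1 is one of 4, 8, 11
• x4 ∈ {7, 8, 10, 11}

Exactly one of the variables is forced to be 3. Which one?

x6 and x7 between them cover only {8, 10} — a naked pair. Remove those values from x1, x3, x4, x5.
x3's domain is down to {7}, so x3 = 7. So x4 can't be 7.
That leaves x4 = 11. Remove 11 from x1, x5, x8.
x5 has just one choice, so x5 = 6. So x8 can't be 6.
x1 must be 4 (only option left). Eliminate 4 elsewhere: x8.
So 3 goes to x8.

x8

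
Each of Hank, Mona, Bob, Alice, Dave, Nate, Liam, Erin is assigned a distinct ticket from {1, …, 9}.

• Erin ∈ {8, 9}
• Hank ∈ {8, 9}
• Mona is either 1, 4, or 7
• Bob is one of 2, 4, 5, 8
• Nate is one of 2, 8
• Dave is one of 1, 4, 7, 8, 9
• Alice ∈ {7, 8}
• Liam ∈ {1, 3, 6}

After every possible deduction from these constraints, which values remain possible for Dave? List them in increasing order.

Hank and Erin between them cover only {8, 9} — a naked pair. Remove those values from Bob, Alice, Dave, Nate.
That leaves Alice = 7. Eliminate 7 elsewhere: Mona, Dave.
Nate has just one choice, so Nate = 2. Remove 2 from Bob.
The 2 variables Mona and Dave are confined to {1, 4}, which locks those values in; drop them from Bob, Liam.
That leaves Bob = 5.
No further eliminations apply; Dave can still be any of 1, 4.

1, 4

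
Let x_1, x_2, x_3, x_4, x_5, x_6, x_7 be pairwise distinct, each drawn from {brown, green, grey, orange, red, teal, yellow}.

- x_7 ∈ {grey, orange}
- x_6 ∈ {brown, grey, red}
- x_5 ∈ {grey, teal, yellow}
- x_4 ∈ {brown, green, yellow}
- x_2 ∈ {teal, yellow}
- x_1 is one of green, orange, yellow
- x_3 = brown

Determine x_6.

red

x_3's domain is down to {brown}, so x_3 = brown. So x_4, x_6 can't be brown.
Among the 6 still-open variables, red fits only x_6 (and all 6 values in {green, grey, orange, red, teal, yellow} must be used), so x_6 = red.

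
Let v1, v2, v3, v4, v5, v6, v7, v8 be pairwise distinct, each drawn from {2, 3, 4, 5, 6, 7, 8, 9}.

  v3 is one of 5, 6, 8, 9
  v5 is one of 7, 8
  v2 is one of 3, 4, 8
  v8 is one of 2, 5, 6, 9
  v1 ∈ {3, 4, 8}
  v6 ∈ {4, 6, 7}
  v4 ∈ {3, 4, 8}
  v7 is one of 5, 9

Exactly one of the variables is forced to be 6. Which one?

v6

Among the 8 variables, 2 fits only v8 (and all 8 values in {2, 3, 4, 5, 6, 7, 8, 9} must be used), so v8 = 2.
v1, v2, v4 between them cover only {3, 4, 8} — a naked triple. Remove those values from v3, v5, v6.
That leaves v5 = 7. Remove 7 from v6.
So 6 goes to v6.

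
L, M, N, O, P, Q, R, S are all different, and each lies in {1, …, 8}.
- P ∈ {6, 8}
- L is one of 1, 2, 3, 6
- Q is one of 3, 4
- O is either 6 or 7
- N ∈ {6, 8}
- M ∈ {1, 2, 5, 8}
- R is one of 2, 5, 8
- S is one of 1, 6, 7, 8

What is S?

1

The 8 variables together cover exactly {1, 2, 3, 4, 5, 6, 7, 8} — 8 values for 8 variables — and 4 appears only in Q's list, so Q = 4.
The 7 still-open variables draw from only 7 values {1, 2, 3, 5, 6, 7, 8}, so each is used; only L can be 3, hence L = 3.
N and P share exactly the 2 values {6, 8}; by pigeonhole those values go to them, so strike 6, 8 from M, O, R, S.
O's domain is down to {7}, so O = 7. Strike 7 from S.
So S = 1.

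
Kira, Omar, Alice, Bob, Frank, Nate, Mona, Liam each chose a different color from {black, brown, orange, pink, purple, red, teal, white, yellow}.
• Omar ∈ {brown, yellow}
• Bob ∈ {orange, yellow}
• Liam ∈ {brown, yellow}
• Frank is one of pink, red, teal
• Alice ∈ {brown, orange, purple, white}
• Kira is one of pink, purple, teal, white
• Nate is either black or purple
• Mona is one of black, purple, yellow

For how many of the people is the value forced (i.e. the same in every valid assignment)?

2

Omar and Liam share exactly the 2 values {brown, yellow}; by pigeonhole those values go to them, so strike brown, yellow from Alice, Bob, Mona.
Bob must be orange (only option left). Strike orange from Alice.
Nate and Mona between them cover only {black, purple} — a naked pair. Remove those values from Kira, Alice.
Alice must be white (only option left). So Kira can't be white.
Determined: Alice=white, Bob=orange. The other people each still have more than one consistent value. That makes 2.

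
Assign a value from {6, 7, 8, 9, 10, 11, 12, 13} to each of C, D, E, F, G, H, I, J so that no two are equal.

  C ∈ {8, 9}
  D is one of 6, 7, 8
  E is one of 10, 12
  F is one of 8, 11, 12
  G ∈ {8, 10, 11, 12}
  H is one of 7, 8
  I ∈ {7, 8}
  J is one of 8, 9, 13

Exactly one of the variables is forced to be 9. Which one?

C

The 8 variables together cover exactly {6, 7, 8, 9, 10, 11, 12, 13} — 8 values for 8 variables — and 6 appears only in D's list, so D = 6.
The 7 still-open variables draw from only 7 values {7, 8, 9, 10, 11, 12, 13}, so each is used; only J can be 13, hence J = 13.
The 6 still-open variables draw from only 6 values {7, 8, 9, 10, 11, 12}, so each is used; only C can be 9, hence C = 9.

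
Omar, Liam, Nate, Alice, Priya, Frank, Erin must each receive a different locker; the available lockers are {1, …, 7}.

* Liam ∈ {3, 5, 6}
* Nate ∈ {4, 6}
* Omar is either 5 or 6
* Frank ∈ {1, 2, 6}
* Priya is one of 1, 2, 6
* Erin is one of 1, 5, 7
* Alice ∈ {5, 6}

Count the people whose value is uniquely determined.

3

The 7 variables together cover exactly {1, 2, 3, 4, 5, 6, 7} — 7 values for 7 variables — and 3 appears only in Liam's list, so Liam = 3.
Among the 6 still-open variables, 4 fits only Nate (and all 6 values in {1, 2, 4, 5, 6, 7} must be used), so Nate = 4.
The 5 still-open variables draw from only 5 values {1, 2, 5, 6, 7}, so each is used; only Erin can be 7, hence Erin = 7.
Omar and Alice between them cover only {5, 6} — a naked pair. Remove those values from Priya, Frank.
Determined: Liam=3, Nate=4, Erin=7. The other people each still have more than one consistent value. That makes 3.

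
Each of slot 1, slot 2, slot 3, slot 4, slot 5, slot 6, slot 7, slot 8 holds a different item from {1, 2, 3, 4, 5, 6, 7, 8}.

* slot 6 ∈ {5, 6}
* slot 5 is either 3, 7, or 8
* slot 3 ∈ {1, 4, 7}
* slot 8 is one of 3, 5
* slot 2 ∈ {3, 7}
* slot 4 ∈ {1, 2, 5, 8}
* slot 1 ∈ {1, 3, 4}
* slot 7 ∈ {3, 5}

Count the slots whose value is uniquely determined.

The 8 variables draw from only 8 values {1, 2, 3, 4, 5, 6, 7, 8}, so each is used; only slot 4 can be 2, hence slot 4 = 2.
The 7 still-open variables together cover exactly {1, 3, 4, 5, 6, 7, 8} — 7 values for 7 variables — and 6 appears only in slot 6's list, so slot 6 = 6.
The 6 still-open variables together cover exactly {1, 3, 4, 5, 7, 8} — 6 values for 6 variables — and 8 appears only in slot 5's list, so slot 5 = 8.
slot 7 and slot 8 share exactly the 2 values {3, 5}; by pigeonhole those values go to them, so strike 3, 5 from slot 1, slot 2.
slot 2 has just one choice, so slot 2 = 7. So slot 3 can't be 7.
Determined: slot 2=7, slot 4=2, slot 5=8, slot 6=6. The other slots each still have more than one consistent value. That makes 4.

4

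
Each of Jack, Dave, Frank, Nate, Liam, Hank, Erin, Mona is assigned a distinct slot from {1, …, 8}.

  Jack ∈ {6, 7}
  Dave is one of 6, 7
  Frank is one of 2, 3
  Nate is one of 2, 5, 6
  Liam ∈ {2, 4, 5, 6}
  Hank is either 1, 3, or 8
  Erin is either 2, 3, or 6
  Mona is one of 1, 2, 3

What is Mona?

1

The 8 variables draw from only 8 values {1, 2, 3, 4, 5, 6, 7, 8}, so each is used; only Liam can be 4, hence Liam = 4.
Among the 7 still-open variables, 5 fits only Nate (and all 7 values in {1, 2, 3, 5, 6, 7, 8} must be used), so Nate = 5.
Among the 6 still-open variables, 8 fits only Hank (and all 6 values in {1, 2, 3, 6, 7, 8} must be used), so Hank = 8.
The 5 still-open variables draw from only 5 values {1, 2, 3, 6, 7}, so each is used; only Mona can be 1, hence Mona = 1.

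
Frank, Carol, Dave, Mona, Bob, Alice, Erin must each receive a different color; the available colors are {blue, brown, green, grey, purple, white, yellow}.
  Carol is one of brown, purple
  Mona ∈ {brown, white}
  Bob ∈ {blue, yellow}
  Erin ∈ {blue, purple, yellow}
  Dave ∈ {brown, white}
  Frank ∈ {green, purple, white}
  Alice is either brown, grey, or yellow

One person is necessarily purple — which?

Carol

The 7 variables together cover exactly {blue, brown, green, grey, purple, white, yellow} — 7 values for 7 variables — and green appears only in Frank's list, so Frank = green.
The 6 still-open variables together cover exactly {blue, brown, grey, purple, white, yellow} — 6 values for 6 variables — and grey appears only in Alice's list, so Alice = grey.
Dave and Mona between them cover only {brown, white} — a naked pair. Remove those values from Carol.
So purple goes to Carol.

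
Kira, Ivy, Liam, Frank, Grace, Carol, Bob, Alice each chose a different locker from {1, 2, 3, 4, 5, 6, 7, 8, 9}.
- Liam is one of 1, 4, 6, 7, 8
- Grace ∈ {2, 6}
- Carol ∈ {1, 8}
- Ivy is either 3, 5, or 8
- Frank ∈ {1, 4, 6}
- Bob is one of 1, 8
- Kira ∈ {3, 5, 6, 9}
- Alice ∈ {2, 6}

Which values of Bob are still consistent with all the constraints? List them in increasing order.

1, 8

Grace and Alice between them cover only {2, 6} — a naked pair. Remove those values from Kira, Liam, Frank.
Carol and Bob share exactly the 2 values {1, 8}; by pigeonhole those values go to them, so strike 1, 8 from Ivy, Liam, Frank.
Frank's domain is down to {4}, so Frank = 4. Remove 4 from Liam.
That leaves Liam = 7.
No further eliminations apply; Bob can still be any of 1, 8.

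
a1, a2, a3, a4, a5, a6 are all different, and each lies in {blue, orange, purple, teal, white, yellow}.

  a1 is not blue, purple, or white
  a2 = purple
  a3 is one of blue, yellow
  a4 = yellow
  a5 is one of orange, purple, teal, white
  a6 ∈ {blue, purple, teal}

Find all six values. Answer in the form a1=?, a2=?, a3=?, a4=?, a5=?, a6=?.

a2 must be purple (only option left). Remove purple from a5, a6.
a4 must be yellow (only option left). Strike yellow from a1, a3.
That leaves a3 = blue. So a6 can't be blue.
a6's domain is down to {teal}, so a6 = teal. Remove teal from a1, a5.
a1's domain is down to {orange}, so a1 = orange. Remove orange from a5.
a5's domain is down to {white}, so a5 = white.

a1=orange, a2=purple, a3=blue, a4=yellow, a5=white, a6=teal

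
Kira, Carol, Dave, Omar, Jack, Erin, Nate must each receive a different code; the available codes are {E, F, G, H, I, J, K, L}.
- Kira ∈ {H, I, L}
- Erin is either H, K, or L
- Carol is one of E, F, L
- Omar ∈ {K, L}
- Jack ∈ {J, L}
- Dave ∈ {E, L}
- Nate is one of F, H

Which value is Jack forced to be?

J

The 7 variables together cover exactly {E, F, H, I, J, K, L} — 7 values for 7 variables — and I appears only in Kira's list, so Kira = I.
Among the 6 still-open variables, J fits only Jack (and all 6 values in {E, F, H, J, K, L} must be used), so Jack = J.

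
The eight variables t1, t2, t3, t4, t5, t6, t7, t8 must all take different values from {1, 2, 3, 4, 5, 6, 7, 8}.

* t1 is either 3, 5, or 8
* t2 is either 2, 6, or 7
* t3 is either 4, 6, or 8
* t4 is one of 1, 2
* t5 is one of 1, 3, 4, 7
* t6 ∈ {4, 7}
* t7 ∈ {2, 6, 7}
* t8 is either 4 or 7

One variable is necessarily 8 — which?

The 8 variables together cover exactly {1, 2, 3, 4, 5, 6, 7, 8} — 8 values for 8 variables — and 5 appears only in t1's list, so t1 = 5.
Among the 7 still-open variables, 3 fits only t5 (and all 7 values in {1, 2, 3, 4, 6, 7, 8} must be used), so t5 = 3.
The 6 still-open variables draw from only 6 values {1, 2, 4, 6, 7, 8}, so each is used; only t4 can be 1, hence t4 = 1.
Among the 5 still-open variables, 8 fits only t3 (and all 5 values in {2, 4, 6, 7, 8} must be used), so t3 = 8.

t3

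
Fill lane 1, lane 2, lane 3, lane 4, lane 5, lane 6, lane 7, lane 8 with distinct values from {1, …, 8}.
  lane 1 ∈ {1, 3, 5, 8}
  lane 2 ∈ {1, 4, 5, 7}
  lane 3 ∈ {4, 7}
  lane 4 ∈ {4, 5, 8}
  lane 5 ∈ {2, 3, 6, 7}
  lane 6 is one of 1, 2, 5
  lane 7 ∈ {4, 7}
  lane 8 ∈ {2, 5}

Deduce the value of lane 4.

The 8 variables draw from only 8 values {1, 2, 3, 4, 5, 6, 7, 8}, so each is used; only lane 5 can be 6, hence lane 5 = 6.
The 7 still-open variables draw from only 7 values {1, 2, 3, 4, 5, 7, 8}, so each is used; only lane 1 can be 3, hence lane 1 = 3.
The 6 still-open variables together cover exactly {1, 2, 4, 5, 7, 8} — 6 values for 6 variables — and 8 appears only in lane 4's list, so lane 4 = 8.

8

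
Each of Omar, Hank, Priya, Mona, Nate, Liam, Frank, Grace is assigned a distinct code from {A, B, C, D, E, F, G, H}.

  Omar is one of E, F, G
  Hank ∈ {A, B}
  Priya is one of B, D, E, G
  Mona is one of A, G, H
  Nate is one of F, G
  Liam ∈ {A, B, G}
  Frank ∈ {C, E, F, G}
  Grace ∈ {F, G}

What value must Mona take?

H

The 8 variables draw from only 8 values {A, B, C, D, E, F, G, H}, so each is used; only Frank can be C, hence Frank = C.
The 7 still-open variables draw from only 7 values {A, B, D, E, F, G, H}, so each is used; only Priya can be D, hence Priya = D.
The 6 still-open variables draw from only 6 values {A, B, E, F, G, H}, so each is used; only Omar can be E, hence Omar = E.
The 5 still-open variables together cover exactly {A, B, F, G, H} — 5 values for 5 variables — and H appears only in Mona's list, so Mona = H.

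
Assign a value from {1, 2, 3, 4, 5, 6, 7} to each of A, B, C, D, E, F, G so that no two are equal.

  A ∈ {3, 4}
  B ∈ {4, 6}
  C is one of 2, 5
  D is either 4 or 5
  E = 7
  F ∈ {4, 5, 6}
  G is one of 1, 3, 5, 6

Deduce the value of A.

E's domain is down to {7}, so E = 7.
Among the 6 still-open variables, 1 fits only G (and all 6 values in {1, 2, 3, 4, 5, 6} must be used), so G = 1.
The 5 still-open variables together cover exactly {2, 3, 4, 5, 6} — 5 values for 5 variables — and 2 appears only in C's list, so C = 2.
Among the 4 still-open variables, 3 fits only A (and all 4 values in {3, 4, 5, 6} must be used), so A = 3.

3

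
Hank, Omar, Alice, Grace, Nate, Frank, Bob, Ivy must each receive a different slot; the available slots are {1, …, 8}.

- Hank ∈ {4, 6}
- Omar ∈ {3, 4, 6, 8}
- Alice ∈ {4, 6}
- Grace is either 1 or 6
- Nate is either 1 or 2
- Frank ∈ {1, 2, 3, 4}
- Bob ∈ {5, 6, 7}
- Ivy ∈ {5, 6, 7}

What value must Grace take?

1

The 8 variables draw from only 8 values {1, 2, 3, 4, 5, 6, 7, 8}, so each is used; only Omar can be 8, hence Omar = 8.
The 7 still-open variables together cover exactly {1, 2, 3, 4, 5, 6, 7} — 7 values for 7 variables — and 3 appears only in Frank's list, so Frank = 3.
The 6 still-open variables together cover exactly {1, 2, 4, 5, 6, 7} — 6 values for 6 variables — and 2 appears only in Nate's list, so Nate = 2.
The 5 still-open variables together cover exactly {1, 4, 5, 6, 7} — 5 values for 5 variables — and 1 appears only in Grace's list, so Grace = 1.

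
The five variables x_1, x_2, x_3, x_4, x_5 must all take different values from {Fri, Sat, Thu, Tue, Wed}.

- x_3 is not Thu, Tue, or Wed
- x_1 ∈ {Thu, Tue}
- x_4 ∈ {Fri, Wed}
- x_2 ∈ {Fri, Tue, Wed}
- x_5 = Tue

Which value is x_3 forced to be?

x_5's domain is down to {Tue}, so x_5 = Tue. Eliminate Tue elsewhere: x_1, x_2.
That leaves x_1 = Thu.
The 3 still-open variables together cover exactly {Fri, Sat, Wed} — 3 values for 3 variables — and Sat appears only in x_3's list, so x_3 = Sat.

Sat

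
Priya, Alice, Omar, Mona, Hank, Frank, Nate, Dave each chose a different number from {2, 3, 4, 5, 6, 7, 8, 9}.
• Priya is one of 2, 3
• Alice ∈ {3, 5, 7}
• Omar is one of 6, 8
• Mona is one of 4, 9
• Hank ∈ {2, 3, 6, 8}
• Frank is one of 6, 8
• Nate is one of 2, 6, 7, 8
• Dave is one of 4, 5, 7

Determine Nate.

7

The 8 variables draw from only 8 values {2, 3, 4, 5, 6, 7, 8, 9}, so each is used; only Mona can be 9, hence Mona = 9.
Among the 7 still-open variables, 4 fits only Dave (and all 7 values in {2, 3, 4, 5, 6, 7, 8} must be used), so Dave = 4.
Among the 6 still-open variables, 5 fits only Alice (and all 6 values in {2, 3, 5, 6, 7, 8} must be used), so Alice = 5.
The 5 still-open variables together cover exactly {2, 3, 6, 7, 8} — 5 values for 5 variables — and 7 appears only in Nate's list, so Nate = 7.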